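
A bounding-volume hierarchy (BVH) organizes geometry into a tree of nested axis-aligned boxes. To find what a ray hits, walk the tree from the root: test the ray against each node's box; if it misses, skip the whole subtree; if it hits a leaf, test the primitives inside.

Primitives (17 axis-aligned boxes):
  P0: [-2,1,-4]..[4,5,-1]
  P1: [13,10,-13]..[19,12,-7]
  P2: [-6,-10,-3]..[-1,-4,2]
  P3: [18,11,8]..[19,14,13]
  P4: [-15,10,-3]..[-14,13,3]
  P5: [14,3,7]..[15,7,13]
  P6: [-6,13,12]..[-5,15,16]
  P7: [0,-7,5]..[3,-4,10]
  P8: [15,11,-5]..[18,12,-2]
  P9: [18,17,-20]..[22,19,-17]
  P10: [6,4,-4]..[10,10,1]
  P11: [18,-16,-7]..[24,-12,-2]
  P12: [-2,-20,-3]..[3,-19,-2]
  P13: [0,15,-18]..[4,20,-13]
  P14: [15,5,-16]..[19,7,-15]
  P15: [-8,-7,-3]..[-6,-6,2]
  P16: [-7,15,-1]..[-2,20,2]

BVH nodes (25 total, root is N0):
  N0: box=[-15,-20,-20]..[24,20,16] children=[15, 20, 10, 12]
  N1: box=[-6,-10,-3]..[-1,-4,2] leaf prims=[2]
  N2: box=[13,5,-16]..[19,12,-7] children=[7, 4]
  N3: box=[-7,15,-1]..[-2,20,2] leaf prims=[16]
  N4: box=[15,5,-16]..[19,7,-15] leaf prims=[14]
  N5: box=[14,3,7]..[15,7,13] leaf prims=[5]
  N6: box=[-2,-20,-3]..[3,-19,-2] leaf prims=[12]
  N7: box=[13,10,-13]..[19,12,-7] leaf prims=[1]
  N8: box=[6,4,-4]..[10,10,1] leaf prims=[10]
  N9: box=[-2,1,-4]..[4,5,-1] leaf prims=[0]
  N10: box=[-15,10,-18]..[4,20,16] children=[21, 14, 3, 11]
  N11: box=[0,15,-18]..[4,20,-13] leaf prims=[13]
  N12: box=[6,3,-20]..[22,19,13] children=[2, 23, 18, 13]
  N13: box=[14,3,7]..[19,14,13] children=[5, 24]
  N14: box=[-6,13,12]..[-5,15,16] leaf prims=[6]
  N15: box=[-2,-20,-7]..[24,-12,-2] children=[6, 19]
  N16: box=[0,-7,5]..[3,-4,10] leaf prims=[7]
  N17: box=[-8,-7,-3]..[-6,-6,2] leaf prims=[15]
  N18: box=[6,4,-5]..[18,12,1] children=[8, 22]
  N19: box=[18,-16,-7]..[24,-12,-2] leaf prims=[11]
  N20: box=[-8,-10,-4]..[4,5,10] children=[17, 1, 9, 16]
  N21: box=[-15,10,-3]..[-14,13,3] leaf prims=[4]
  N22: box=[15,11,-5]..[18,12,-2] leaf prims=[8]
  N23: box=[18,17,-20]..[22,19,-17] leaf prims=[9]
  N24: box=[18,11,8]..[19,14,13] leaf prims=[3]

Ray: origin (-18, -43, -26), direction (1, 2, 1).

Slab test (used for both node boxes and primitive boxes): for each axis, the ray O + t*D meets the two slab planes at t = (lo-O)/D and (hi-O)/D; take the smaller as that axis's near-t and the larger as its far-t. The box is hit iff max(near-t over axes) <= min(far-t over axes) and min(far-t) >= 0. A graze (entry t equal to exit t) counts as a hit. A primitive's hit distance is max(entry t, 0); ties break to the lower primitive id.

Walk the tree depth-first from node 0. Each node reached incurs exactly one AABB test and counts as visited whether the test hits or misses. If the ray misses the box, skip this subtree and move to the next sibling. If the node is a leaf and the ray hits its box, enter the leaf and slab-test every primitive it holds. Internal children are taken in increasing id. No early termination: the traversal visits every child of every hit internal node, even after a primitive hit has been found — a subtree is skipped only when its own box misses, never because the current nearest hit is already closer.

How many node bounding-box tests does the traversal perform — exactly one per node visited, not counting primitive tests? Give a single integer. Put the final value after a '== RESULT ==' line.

Traverse from the root:
N0 x:[3,42] y:[23/2,63/2] z:[6,42] -> hit [23/2,63/2], descend [10, 12, 15, 20]
  N10 x:[3,22] y:[53/2,63/2] z:[8,42] -> miss, prune
  N12 x:[24,40] y:[23,31] z:[6,39] -> hit [24,31], descend [2, 13, 18, 23]
    N2 x:[31,37] y:[24,55/2] z:[10,19] -> miss, prune
    N13 x:[32,37] y:[23,57/2] z:[33,39] -> miss, prune
    N18 x:[24,36] y:[47/2,55/2] z:[21,27] -> hit [24,27], descend [8, 22]
      N8 x:[24,28] y:[47/2,53/2] z:[22,27] -> hit [24,53/2] leaf, test {P10@t=24}
      N22 x:[33,36] y:[27,55/2] z:[21,24] -> miss, prune
    N23 x:[36,40] y:[30,31] z:[6,9] -> miss, prune
  N15 x:[16,42] y:[23/2,31/2] z:[19,24] -> miss, prune
  N20 x:[10,22] y:[33/2,24] z:[22,36] -> hit [22,22], descend [1, 9, 16, 17]
    N1 x:[12,17] y:[33/2,39/2] z:[23,28] -> miss, prune
    N9 x:[16,22] y:[22,24] z:[22,25] -> hit [22,22] leaf, test {P0@t=22}
    N16 x:[18,21] y:[18,39/2] z:[31,36] -> miss, prune
    N17 x:[10,12] y:[18,37/2] z:[23,28] -> miss, prune

Summary -> nodes [0, 10, 12, 2, 13, 18, 8, 22, 23, 15, 20, 1, 9, 16, 17]; box-tests=15; leaf-entries=2; first=P0

== RESULT ==
15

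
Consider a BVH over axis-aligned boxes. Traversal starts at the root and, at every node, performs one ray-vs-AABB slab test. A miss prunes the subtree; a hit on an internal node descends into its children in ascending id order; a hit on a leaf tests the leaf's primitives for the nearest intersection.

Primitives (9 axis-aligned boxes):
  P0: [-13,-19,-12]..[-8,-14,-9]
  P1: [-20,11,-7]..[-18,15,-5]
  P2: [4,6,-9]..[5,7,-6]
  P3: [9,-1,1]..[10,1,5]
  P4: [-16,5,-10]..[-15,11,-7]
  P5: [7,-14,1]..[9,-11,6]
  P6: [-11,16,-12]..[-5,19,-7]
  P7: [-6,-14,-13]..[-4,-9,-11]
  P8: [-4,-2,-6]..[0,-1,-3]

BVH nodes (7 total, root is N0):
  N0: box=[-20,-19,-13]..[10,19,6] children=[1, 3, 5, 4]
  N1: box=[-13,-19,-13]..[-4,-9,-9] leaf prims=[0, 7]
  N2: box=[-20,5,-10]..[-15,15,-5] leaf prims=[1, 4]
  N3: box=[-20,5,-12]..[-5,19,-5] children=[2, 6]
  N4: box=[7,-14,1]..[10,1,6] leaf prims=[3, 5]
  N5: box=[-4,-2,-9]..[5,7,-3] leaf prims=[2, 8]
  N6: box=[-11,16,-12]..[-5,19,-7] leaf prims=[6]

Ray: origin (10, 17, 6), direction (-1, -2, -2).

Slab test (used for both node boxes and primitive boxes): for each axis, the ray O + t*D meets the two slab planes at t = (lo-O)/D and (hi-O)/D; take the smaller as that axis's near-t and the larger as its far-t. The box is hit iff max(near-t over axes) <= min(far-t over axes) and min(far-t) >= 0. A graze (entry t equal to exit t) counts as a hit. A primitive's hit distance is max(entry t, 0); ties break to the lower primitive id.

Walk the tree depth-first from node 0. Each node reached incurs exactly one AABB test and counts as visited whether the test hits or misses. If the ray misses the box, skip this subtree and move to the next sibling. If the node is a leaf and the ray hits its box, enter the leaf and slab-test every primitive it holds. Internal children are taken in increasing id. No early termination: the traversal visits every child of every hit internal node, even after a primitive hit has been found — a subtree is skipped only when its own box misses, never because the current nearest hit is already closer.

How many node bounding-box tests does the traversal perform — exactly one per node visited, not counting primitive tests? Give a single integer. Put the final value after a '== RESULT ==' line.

Traverse from the root:
N0 x:[0,30] y:[-1,18] z:[0,19/2] -> hit [0,19/2], descend [1, 3, 4, 5]
  N1 x:[14,23] y:[13,18] z:[15/2,19/2] -> miss, prune
  N3 x:[15,30] y:[-1,6] z:[11/2,9] -> miss, prune
  N4 x:[0,3] y:[8,31/2] z:[0,5/2] -> miss, prune
  N5 x:[5,14] y:[5,19/2] z:[9/2,15/2] -> hit [5,15/2] leaf, test {P2(miss), P8(miss)}

5 AABB tests over nodes [0, 1, 3, 4, 5]; 1 leaf entered; closest miss.

== RESULT ==
5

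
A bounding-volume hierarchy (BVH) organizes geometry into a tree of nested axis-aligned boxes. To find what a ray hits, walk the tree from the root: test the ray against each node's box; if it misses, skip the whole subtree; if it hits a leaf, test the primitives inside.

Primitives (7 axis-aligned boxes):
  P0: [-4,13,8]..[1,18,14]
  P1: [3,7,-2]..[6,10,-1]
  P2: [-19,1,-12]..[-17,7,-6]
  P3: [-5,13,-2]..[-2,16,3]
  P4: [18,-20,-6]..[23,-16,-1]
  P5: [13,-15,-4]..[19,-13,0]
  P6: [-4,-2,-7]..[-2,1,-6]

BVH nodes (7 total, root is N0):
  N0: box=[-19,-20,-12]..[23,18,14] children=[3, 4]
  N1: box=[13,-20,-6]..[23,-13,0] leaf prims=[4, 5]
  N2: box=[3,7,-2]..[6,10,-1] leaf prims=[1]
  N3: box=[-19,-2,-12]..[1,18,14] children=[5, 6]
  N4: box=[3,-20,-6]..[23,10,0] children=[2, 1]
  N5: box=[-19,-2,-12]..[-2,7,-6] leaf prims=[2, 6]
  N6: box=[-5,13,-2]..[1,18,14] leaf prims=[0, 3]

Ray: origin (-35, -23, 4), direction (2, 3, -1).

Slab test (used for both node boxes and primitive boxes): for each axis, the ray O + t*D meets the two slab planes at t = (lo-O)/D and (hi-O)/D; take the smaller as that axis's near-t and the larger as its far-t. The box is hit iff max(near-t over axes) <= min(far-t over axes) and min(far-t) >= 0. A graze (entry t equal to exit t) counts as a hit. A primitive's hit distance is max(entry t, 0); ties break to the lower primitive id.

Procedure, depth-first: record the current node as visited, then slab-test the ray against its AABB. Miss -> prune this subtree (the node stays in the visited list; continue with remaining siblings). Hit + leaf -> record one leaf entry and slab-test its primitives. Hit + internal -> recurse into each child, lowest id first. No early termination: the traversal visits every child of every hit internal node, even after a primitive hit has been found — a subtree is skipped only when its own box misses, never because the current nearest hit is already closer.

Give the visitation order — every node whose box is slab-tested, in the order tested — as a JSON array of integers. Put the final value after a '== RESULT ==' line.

Trace the traversal:
N0 x:[8,29] y:[1,41/3] z:[-10,16] -> hit [8,41/3], descend [3, 4]
  N3 x:[8,18] y:[7,41/3] z:[-10,16] -> hit [8,41/3], descend [5, 6]
    N5 x:[8,33/2] y:[7,10] z:[10,16] -> hit [10,10] leaf, test {P2(miss), P6(miss)}
    N6 x:[15,18] y:[12,41/3] z:[-10,6] -> miss, prune
  N4 x:[19,29] y:[1,11] z:[4,10] -> miss, prune

order=[0, 3, 5, 6, 4]  |boxes|=5  |leaves|=1  hit=miss

== RESULT ==
[0, 3, 5, 6, 4]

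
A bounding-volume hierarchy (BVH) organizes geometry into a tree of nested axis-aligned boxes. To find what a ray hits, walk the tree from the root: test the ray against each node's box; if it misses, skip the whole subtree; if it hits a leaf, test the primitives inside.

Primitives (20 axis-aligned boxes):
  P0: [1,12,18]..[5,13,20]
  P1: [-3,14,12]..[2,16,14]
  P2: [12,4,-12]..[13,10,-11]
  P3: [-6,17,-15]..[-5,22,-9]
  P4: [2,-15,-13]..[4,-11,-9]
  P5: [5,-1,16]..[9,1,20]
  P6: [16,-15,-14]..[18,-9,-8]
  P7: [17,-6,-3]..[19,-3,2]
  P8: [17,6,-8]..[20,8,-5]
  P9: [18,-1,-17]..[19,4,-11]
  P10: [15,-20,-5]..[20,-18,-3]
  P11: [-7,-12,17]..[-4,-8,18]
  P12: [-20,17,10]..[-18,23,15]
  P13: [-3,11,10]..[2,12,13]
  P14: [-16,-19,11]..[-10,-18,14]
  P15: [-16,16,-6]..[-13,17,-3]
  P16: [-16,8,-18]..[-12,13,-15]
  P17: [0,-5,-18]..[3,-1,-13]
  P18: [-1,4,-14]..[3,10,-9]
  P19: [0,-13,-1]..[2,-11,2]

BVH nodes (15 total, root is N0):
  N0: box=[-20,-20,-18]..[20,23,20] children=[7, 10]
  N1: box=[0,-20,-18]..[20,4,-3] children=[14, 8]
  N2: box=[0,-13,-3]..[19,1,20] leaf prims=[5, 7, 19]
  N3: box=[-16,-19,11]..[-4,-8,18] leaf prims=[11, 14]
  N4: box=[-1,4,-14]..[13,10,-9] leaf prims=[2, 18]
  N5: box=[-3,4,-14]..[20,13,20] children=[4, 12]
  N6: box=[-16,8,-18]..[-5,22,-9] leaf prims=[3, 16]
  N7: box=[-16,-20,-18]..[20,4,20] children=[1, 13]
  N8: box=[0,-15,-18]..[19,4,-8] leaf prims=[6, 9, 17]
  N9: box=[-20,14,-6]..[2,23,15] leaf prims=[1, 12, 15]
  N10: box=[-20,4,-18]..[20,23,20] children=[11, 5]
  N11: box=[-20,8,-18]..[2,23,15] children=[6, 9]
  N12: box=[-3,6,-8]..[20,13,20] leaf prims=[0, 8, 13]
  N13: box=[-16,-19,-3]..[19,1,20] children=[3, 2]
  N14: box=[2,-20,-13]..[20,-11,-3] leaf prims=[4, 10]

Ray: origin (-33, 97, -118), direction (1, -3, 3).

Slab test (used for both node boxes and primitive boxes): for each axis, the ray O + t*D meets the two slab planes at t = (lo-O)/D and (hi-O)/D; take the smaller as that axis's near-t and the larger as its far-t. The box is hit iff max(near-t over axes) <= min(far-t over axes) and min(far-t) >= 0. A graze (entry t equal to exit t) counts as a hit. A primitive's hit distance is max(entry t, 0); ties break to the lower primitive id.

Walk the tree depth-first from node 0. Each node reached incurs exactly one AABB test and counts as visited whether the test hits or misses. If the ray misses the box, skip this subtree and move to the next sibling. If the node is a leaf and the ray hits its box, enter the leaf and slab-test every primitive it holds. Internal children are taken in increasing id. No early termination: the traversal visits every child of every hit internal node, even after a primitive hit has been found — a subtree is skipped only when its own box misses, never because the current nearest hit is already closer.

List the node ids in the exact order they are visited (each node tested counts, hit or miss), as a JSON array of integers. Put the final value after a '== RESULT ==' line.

Trace the traversal:
N0 x:[13,53] y:[74/3,39] z:[100/3,46] -> hit [100/3,39], descend [7, 10]
  N7 x:[17,53] y:[31,39] z:[100/3,46] -> hit [100/3,39], descend [1, 13]
    N1 x:[33,53] y:[31,39] z:[100/3,115/3] -> hit [100/3,115/3], descend [8, 14]
      N8 x:[33,52] y:[31,112/3] z:[100/3,110/3] -> hit [100/3,110/3] leaf, test {P6(miss), P9(miss), P17@t=100/3}
      N14 x:[35,53] y:[36,39] z:[35,115/3] -> hit [36,115/3] leaf, test {P4@t=36, P10(miss)}
    N13 x:[17,52] y:[32,116/3] z:[115/3,46] -> hit [115/3,116/3], descend [2, 3]
      N2 x:[33,52] y:[32,110/3] z:[115/3,46] -> miss, prune
      N3 x:[17,29] y:[35,116/3] z:[43,136/3] -> miss, prune
  N10 x:[13,53] y:[74/3,31] z:[100/3,46] -> miss, prune

9 AABB tests over nodes [0, 7, 1, 8, 14, 13, 2, 3, 10]; 2 leaves entered; closest P17.

== RESULT ==
[0, 7, 1, 8, 14, 13, 2, 3, 10]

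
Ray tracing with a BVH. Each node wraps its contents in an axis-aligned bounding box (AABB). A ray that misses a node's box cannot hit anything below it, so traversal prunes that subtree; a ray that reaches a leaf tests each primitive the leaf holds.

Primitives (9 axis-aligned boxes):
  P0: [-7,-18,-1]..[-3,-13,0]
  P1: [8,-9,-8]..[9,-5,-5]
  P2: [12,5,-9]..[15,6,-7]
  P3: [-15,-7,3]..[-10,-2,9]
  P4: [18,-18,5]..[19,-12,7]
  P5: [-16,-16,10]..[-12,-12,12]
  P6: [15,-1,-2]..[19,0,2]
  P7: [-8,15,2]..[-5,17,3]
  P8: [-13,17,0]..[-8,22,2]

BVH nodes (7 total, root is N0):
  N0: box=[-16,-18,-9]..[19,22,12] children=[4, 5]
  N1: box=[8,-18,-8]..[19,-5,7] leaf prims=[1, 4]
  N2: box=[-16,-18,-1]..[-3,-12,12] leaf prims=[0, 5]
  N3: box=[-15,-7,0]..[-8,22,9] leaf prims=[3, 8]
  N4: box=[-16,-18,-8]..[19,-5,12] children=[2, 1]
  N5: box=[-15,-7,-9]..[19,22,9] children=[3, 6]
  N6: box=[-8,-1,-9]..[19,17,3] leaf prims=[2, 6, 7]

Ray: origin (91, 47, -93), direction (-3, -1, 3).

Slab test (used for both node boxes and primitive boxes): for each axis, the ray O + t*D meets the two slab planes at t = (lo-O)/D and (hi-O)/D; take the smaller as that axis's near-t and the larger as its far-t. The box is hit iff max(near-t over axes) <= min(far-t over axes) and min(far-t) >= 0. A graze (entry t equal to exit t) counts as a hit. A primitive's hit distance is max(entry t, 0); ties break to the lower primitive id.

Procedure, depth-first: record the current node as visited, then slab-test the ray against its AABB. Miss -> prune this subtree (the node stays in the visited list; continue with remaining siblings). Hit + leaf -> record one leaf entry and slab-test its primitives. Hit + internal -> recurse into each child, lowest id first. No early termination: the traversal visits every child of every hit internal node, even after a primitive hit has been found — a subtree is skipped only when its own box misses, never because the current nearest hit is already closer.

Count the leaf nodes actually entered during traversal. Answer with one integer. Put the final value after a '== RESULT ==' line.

Walk:
N0 x:[24,107/3] y:[25,65] z:[28,35] -> hit [28,35], descend [4, 5]
  N4 x:[24,107/3] y:[52,65] z:[85/3,35] -> miss, prune
  N5 x:[24,106/3] y:[25,54] z:[28,34] -> hit [28,34], descend [3, 6]
    N3 x:[33,106/3] y:[25,54] z:[31,34] -> hit [33,34] leaf, test {P3(miss), P8(miss)}
    N6 x:[24,33] y:[30,48] z:[28,32] -> hit [30,32] leaf, test {P2(miss), P6(miss), P7@t=32}

Summary -> nodes [0, 4, 5, 3, 6]; box-tests=5; leaf-entries=2; first=P7

== RESULT ==
2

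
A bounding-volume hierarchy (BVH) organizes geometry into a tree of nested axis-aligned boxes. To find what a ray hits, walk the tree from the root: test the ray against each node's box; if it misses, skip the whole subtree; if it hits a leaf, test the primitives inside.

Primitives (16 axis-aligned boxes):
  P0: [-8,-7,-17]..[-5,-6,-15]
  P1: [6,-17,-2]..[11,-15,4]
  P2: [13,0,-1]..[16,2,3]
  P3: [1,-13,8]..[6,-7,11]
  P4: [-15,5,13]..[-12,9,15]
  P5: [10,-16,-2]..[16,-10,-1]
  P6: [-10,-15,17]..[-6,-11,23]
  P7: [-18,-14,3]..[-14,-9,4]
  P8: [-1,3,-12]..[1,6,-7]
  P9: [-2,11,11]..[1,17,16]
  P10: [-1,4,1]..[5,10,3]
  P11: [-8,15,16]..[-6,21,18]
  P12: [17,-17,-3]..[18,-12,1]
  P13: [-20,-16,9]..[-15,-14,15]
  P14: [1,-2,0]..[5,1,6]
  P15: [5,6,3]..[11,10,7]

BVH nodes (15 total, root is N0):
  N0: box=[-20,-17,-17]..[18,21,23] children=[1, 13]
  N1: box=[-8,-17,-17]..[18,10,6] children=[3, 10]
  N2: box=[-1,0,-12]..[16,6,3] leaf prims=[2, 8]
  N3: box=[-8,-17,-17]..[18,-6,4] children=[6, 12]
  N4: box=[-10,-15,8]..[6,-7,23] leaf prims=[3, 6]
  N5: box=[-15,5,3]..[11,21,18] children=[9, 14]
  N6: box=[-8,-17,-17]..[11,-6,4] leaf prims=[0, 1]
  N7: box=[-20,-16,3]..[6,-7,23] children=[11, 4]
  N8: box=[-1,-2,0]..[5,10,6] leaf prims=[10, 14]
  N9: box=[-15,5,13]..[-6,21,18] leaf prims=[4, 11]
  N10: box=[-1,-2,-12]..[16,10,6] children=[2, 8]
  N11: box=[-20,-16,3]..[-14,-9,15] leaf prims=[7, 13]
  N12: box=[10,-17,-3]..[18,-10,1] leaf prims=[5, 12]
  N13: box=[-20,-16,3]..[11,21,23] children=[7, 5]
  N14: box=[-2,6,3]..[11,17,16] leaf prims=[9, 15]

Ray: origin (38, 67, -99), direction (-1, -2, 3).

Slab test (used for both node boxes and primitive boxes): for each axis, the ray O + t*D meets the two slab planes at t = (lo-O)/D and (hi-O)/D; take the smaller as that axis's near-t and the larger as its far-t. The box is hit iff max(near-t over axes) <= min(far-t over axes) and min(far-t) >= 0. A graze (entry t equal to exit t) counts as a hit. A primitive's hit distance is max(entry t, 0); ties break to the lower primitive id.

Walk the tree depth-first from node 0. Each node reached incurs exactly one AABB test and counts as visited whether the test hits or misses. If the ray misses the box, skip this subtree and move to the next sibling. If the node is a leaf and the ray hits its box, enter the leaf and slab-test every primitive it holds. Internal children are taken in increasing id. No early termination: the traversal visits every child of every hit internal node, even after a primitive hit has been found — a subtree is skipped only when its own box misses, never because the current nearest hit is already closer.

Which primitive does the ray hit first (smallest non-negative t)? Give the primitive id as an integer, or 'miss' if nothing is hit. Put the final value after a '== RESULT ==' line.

Walk:
N0 x:[20,58] y:[23,42] z:[82/3,122/3] -> hit [82/3,122/3], descend [1, 13]
  N1 x:[20,46] y:[57/2,42] z:[82/3,35] -> hit [57/2,35], descend [3, 10]
    N3 x:[20,46] y:[73/2,42] z:[82/3,103/3] -> miss, prune
    N10 x:[22,39] y:[57/2,69/2] z:[29,35] -> hit [29,69/2], descend [2, 8]
      N2 x:[22,39] y:[61/2,67/2] z:[29,34] -> hit [61/2,67/2] leaf, test {P2(miss), P8(miss)}
      N8 x:[33,39] y:[57/2,69/2] z:[33,35] -> hit [33,69/2] leaf, test {P10(miss), P14@t=33}
  N13 x:[27,58] y:[23,83/2] z:[34,122/3] -> hit [34,122/3], descend [5, 7]
    N5 x:[27,53] y:[23,31] z:[34,39] -> miss, prune
    N7 x:[32,58] y:[37,83/2] z:[34,122/3] -> hit [37,122/3], descend [4, 11]
      N4 x:[32,48] y:[37,41] z:[107/3,122/3] -> hit [37,122/3] leaf, test {P3(miss), P6(miss)}
      N11 x:[52,58] y:[38,83/2] z:[34,38] -> miss, prune

order=[0, 1, 3, 10, 2, 8, 13, 5, 7, 4, 11]  |boxes|=11  |leaves|=3  hit=P14

== RESULT ==
14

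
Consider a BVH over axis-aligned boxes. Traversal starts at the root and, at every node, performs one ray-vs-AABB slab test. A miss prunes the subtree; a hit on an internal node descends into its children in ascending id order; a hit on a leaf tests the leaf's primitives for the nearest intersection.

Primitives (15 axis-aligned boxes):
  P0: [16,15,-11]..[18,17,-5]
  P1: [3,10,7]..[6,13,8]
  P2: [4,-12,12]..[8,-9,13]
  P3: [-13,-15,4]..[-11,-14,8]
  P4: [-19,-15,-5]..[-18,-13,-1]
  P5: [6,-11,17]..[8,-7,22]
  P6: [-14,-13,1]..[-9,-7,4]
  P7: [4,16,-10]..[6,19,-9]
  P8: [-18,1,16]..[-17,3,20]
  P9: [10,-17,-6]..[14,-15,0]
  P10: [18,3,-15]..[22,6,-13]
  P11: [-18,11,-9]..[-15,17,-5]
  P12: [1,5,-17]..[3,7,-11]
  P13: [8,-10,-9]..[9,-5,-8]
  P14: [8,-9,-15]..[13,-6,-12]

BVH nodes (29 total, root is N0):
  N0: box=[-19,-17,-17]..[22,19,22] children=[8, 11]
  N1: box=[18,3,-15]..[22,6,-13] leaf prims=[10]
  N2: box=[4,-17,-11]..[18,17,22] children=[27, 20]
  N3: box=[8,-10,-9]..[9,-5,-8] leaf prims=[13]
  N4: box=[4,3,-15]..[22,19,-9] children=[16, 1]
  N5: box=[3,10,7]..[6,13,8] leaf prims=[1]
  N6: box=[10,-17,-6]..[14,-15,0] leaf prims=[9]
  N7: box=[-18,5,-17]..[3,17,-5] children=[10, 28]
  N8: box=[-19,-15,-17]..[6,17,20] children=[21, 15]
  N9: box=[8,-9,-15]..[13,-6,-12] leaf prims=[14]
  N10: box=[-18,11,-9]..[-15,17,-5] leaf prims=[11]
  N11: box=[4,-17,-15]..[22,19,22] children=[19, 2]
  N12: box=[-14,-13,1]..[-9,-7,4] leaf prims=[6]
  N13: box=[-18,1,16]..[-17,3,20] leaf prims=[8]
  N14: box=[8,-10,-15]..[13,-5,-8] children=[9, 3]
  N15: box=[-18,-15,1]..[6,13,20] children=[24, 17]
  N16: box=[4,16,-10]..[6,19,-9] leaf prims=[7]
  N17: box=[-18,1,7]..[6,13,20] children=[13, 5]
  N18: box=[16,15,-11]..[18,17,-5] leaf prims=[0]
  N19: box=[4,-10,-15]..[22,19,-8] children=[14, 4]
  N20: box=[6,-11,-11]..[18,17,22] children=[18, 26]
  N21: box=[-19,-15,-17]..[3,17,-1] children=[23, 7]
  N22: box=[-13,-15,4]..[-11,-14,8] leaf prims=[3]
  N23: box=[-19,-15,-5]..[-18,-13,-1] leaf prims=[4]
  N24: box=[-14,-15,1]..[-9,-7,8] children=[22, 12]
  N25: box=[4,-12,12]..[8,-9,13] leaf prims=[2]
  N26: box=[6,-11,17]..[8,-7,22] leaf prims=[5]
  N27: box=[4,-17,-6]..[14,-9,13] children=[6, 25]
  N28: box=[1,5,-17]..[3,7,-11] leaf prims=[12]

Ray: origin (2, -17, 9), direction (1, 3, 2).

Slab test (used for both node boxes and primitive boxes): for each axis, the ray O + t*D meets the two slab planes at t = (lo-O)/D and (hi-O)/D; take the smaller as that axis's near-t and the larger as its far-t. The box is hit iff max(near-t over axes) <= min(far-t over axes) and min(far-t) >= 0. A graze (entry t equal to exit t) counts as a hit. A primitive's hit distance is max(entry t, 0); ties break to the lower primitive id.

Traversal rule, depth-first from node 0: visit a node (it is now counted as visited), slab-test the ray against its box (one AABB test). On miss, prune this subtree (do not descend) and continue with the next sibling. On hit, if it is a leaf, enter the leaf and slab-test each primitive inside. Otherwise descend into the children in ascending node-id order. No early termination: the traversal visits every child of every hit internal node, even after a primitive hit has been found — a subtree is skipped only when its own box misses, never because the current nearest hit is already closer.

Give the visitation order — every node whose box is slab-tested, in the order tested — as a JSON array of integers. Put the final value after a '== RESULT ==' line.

Walk:
N0 x:[-21,20] y:[0,12] z:[-13,13/2] -> hit [0,13/2], descend [8, 11]
  N8 x:[-21,4] y:[2/3,34/3] z:[-13,11/2] -> hit [2/3,4], descend [15, 21]
    N15 x:[-20,4] y:[2/3,10] z:[-4,11/2] -> hit [2/3,4], descend [17, 24]
      N17 x:[-20,4] y:[6,10] z:[-1,11/2] -> miss, prune
      N24 x:[-16,-11] y:[2/3,10/3] z:[-4,-1/2] -> miss, prune
    N21 x:[-21,1] y:[2/3,34/3] z:[-13,-5] -> miss, prune
  N11 x:[2,20] y:[0,12] z:[-12,13/2] -> hit [2,13/2], descend [2, 19]
    N2 x:[2,16] y:[0,34/3] z:[-10,13/2] -> hit [2,13/2], descend [20, 27]
      N20 x:[4,16] y:[2,34/3] z:[-10,13/2] -> hit [4,13/2], descend [18, 26]
        N18 x:[14,16] y:[32/3,34/3] z:[-10,-7] -> miss, prune
        N26 x:[4,6] y:[2,10/3] z:[4,13/2] -> miss, prune
      N27 x:[2,12] y:[0,8/3] z:[-15/2,2] -> hit [2,2], descend [6, 25]
        N6 x:[8,12] y:[0,2/3] z:[-15/2,-9/2] -> miss, prune
        N25 x:[2,6] y:[5/3,8/3] z:[3/2,2] -> hit [2,2] leaf, test {P2@t=2}
    N19 x:[2,20] y:[7/3,12] z:[-12,-17/2] -> miss, prune

15 AABB tests over nodes [0, 8, 15, 17, 24, 21, 11, 2, 20, 18, 26, 27, 6, 25, 19]; 1 leaf entered; closest P2.

== RESULT ==
[0, 8, 15, 17, 24, 21, 11, 2, 20, 18, 26, 27, 6, 25, 19]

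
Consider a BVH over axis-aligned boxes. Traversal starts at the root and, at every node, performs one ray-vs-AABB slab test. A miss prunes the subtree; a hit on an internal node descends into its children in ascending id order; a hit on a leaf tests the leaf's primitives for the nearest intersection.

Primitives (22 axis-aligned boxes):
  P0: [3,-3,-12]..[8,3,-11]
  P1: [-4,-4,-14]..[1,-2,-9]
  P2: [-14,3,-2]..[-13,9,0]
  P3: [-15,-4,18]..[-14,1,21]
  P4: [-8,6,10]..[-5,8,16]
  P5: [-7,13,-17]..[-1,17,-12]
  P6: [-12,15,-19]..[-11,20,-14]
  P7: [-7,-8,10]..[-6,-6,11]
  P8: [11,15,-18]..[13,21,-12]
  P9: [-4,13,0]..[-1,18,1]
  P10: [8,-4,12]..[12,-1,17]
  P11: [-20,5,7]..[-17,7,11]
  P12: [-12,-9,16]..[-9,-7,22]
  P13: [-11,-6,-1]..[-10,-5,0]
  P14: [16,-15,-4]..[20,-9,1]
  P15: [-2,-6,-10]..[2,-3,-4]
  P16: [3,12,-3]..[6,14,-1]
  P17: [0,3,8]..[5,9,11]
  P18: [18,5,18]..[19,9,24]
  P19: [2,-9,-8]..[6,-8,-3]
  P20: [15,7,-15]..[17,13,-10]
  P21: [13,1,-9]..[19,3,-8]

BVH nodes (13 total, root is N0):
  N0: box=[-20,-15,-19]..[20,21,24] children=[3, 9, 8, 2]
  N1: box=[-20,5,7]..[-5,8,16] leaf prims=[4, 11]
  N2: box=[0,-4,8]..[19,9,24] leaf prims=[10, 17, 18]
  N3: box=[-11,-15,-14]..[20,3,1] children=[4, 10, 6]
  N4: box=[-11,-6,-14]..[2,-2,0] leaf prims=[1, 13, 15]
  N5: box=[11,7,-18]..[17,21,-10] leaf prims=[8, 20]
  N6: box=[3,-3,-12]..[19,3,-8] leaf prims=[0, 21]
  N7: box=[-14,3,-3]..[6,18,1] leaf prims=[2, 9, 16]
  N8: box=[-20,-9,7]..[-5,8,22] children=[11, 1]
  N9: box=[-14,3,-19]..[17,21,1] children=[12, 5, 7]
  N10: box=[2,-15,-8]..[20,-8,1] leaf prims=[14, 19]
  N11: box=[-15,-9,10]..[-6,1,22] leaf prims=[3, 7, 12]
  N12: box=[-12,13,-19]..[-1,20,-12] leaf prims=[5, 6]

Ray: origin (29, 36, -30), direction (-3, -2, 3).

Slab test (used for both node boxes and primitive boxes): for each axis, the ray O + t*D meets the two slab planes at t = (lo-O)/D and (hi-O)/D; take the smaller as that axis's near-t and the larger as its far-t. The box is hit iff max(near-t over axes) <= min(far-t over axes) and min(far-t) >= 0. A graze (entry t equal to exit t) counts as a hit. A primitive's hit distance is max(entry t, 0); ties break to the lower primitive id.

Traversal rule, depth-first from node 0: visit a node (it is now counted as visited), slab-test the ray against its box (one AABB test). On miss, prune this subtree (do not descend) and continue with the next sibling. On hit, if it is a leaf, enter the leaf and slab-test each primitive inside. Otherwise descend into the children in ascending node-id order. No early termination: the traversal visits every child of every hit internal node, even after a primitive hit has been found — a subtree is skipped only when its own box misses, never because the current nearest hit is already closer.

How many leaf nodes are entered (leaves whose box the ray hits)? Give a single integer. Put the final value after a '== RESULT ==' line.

Traverse from the root:
N0 x:[3,49/3] y:[15/2,51/2] z:[11/3,18] -> hit [15/2,49/3], descend [2, 3, 8, 9]
  N2 x:[10/3,29/3] y:[27/2,20] z:[38/3,18] -> miss, prune
  N3 x:[3,40/3] y:[33/2,51/2] z:[16/3,31/3] -> miss, prune
  N8 x:[34/3,49/3] y:[14,45/2] z:[37/3,52/3] -> hit [14,49/3], descend [1, 11]
    N1 x:[34/3,49/3] y:[14,31/2] z:[37/3,46/3] -> hit [14,46/3] leaf, test {P4(miss), P11(miss)}
    N11 x:[35/3,44/3] y:[35/2,45/2] z:[40/3,52/3] -> miss, prune
  N9 x:[4,43/3] y:[15/2,33/2] z:[11/3,31/3] -> hit [15/2,31/3], descend [5, 7, 12]
    N5 x:[4,6] y:[15/2,29/2] z:[4,20/3] -> miss, prune
    N7 x:[23/3,43/3] y:[9,33/2] z:[9,31/3] -> hit [9,31/3] leaf, test {P2(miss), P9@t=10, P16(miss)}
    N12 x:[10,41/3] y:[8,23/2] z:[11/3,6] -> miss, prune

Summary -> nodes [0, 2, 3, 8, 1, 11, 9, 5, 7, 12]; box-tests=10; leaf-entries=2; first=P9

== RESULT ==
2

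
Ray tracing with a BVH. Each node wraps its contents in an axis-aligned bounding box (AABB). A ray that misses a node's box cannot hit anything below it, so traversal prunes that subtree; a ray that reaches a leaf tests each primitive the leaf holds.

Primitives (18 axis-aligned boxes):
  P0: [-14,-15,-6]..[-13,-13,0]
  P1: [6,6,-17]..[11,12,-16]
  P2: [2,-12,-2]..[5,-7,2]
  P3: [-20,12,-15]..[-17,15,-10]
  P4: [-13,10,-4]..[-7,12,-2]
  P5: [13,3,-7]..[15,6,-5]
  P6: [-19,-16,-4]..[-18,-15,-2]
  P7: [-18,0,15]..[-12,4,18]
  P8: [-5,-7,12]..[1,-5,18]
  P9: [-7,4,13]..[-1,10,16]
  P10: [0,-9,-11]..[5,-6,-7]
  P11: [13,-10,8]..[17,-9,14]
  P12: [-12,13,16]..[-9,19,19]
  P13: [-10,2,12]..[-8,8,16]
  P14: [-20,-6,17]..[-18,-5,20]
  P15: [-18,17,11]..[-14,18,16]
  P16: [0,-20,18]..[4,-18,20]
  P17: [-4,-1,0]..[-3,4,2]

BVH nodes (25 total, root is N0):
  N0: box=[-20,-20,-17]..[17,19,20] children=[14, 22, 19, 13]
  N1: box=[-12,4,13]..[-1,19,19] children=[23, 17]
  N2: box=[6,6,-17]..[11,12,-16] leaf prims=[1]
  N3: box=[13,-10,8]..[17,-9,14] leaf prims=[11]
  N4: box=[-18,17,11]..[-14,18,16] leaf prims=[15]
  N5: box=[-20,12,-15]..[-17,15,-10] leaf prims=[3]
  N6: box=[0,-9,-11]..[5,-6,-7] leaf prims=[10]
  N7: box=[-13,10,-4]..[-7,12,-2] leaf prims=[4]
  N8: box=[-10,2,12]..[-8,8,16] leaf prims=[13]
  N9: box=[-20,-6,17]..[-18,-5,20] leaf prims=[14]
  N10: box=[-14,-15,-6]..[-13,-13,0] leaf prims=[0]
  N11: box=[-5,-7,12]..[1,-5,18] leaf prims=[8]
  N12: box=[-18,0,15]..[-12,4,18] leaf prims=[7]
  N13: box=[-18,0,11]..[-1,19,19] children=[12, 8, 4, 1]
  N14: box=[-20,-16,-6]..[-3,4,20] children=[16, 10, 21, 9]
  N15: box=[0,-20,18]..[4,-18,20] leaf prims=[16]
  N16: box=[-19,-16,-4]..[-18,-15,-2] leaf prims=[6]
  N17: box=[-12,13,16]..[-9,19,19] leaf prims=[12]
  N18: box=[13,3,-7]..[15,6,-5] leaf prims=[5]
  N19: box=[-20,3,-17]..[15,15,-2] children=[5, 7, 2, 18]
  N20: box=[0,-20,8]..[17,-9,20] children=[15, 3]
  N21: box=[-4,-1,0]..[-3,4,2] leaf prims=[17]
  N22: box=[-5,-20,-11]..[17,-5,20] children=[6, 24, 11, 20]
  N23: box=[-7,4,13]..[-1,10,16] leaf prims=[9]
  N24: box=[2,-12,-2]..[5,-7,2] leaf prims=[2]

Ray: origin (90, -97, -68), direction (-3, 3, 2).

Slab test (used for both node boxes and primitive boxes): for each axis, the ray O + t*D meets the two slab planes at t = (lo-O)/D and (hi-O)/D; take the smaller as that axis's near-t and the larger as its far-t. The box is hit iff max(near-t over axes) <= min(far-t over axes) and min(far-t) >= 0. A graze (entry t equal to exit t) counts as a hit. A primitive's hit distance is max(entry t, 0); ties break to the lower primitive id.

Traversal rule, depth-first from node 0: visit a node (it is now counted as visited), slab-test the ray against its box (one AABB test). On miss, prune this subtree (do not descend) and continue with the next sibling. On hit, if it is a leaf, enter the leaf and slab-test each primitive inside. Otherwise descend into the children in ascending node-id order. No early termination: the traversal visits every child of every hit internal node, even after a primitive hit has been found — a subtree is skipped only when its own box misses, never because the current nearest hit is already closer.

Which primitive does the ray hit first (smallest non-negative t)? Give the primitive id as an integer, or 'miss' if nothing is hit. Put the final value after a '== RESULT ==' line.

Trace the traversal:
N0 x:[73/3,110/3] y:[77/3,116/3] z:[51/2,44] -> hit [77/3,110/3], descend [13, 14, 19, 22]
  N13 x:[91/3,36] y:[97/3,116/3] z:[79/2,87/2] -> miss, prune
  N14 x:[31,110/3] y:[27,101/3] z:[31,44] -> hit [31,101/3], descend [9, 10, 16, 21]
    N9 x:[36,110/3] y:[91/3,92/3] z:[85/2,44] -> miss, prune
    N10 x:[103/3,104/3] y:[82/3,28] z:[31,34] -> miss, prune
    N16 x:[36,109/3] y:[27,82/3] z:[32,33] -> miss, prune
    N21 x:[31,94/3] y:[32,101/3] z:[34,35] -> miss, prune
  N19 x:[25,110/3] y:[100/3,112/3] z:[51/2,33] -> miss, prune
  N22 x:[73/3,95/3] y:[77/3,92/3] z:[57/2,44] -> hit [57/2,92/3], descend [6, 11, 20, 24]
    N6 x:[85/3,30] y:[88/3,91/3] z:[57/2,61/2] -> hit [88/3,30] leaf, test {P10@t=88/3}
    N11 x:[89/3,95/3] y:[30,92/3] z:[40,43] -> miss, prune
    N20 x:[73/3,30] y:[77/3,88/3] z:[38,44] -> miss, prune
    N24 x:[85/3,88/3] y:[85/3,30] z:[33,35] -> miss, prune

13 AABB tests over nodes [0, 13, 14, 9, 10, 16, 21, 19, 22, 6, 11, 20, 24]; 1 leaf entered; closest P10.

== RESULT ==
10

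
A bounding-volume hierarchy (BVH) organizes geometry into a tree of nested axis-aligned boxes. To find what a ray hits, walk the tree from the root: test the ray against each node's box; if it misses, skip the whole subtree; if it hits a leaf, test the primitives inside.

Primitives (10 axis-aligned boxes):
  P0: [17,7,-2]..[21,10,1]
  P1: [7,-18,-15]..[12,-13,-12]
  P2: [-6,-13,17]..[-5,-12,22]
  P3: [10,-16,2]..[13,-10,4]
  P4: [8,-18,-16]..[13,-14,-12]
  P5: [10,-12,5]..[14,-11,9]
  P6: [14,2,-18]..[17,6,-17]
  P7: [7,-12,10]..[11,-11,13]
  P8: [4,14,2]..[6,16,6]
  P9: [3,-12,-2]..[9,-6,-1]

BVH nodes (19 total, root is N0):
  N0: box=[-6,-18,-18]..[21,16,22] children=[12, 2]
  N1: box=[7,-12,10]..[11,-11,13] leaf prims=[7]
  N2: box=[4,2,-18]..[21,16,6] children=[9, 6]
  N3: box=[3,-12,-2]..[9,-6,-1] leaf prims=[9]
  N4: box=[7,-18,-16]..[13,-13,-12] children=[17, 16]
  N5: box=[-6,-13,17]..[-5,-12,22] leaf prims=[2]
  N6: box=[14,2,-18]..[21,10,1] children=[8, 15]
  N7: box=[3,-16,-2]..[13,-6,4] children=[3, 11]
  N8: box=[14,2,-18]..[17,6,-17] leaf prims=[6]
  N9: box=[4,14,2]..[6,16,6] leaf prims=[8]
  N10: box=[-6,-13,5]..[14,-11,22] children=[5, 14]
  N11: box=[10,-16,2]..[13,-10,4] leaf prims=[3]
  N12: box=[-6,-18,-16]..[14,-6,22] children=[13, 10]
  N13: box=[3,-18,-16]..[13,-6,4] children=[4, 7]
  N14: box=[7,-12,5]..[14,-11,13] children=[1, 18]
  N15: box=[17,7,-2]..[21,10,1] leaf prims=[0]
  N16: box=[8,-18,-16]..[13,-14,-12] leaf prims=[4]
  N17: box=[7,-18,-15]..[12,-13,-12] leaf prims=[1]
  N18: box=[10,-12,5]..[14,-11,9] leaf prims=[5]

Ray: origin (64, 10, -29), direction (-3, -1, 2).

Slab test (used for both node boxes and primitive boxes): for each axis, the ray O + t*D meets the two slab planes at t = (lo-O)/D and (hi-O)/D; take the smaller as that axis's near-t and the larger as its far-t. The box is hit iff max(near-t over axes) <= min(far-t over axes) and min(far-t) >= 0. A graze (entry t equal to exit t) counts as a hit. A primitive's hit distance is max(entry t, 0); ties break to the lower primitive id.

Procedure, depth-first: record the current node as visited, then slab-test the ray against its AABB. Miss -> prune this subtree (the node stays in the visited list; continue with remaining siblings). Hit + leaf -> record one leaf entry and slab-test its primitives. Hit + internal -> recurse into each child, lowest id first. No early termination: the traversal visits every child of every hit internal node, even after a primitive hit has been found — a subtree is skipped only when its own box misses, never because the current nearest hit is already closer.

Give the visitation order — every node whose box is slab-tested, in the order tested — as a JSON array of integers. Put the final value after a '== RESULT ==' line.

Walk:
N0 x:[43/3,70/3] y:[-6,28] z:[11/2,51/2] -> hit [43/3,70/3], descend [2, 12]
  N2 x:[43/3,20] y:[-6,8] z:[11/2,35/2] -> miss, prune
  N12 x:[50/3,70/3] y:[16,28] z:[13/2,51/2] -> hit [50/3,70/3], descend [10, 13]
    N10 x:[50/3,70/3] y:[21,23] z:[17,51/2] -> hit [21,23], descend [5, 14]
      N5 x:[23,70/3] y:[22,23] z:[23,51/2] -> hit [23,23] leaf, test {P2@t=23}
      N14 x:[50/3,19] y:[21,22] z:[17,21] -> miss, prune
    N13 x:[17,61/3] y:[16,28] z:[13/2,33/2] -> miss, prune

Summary -> nodes [0, 2, 12, 10, 5, 14, 13]; box-tests=7; leaf-entries=1; first=P2

== RESULT ==
[0, 2, 12, 10, 5, 14, 13]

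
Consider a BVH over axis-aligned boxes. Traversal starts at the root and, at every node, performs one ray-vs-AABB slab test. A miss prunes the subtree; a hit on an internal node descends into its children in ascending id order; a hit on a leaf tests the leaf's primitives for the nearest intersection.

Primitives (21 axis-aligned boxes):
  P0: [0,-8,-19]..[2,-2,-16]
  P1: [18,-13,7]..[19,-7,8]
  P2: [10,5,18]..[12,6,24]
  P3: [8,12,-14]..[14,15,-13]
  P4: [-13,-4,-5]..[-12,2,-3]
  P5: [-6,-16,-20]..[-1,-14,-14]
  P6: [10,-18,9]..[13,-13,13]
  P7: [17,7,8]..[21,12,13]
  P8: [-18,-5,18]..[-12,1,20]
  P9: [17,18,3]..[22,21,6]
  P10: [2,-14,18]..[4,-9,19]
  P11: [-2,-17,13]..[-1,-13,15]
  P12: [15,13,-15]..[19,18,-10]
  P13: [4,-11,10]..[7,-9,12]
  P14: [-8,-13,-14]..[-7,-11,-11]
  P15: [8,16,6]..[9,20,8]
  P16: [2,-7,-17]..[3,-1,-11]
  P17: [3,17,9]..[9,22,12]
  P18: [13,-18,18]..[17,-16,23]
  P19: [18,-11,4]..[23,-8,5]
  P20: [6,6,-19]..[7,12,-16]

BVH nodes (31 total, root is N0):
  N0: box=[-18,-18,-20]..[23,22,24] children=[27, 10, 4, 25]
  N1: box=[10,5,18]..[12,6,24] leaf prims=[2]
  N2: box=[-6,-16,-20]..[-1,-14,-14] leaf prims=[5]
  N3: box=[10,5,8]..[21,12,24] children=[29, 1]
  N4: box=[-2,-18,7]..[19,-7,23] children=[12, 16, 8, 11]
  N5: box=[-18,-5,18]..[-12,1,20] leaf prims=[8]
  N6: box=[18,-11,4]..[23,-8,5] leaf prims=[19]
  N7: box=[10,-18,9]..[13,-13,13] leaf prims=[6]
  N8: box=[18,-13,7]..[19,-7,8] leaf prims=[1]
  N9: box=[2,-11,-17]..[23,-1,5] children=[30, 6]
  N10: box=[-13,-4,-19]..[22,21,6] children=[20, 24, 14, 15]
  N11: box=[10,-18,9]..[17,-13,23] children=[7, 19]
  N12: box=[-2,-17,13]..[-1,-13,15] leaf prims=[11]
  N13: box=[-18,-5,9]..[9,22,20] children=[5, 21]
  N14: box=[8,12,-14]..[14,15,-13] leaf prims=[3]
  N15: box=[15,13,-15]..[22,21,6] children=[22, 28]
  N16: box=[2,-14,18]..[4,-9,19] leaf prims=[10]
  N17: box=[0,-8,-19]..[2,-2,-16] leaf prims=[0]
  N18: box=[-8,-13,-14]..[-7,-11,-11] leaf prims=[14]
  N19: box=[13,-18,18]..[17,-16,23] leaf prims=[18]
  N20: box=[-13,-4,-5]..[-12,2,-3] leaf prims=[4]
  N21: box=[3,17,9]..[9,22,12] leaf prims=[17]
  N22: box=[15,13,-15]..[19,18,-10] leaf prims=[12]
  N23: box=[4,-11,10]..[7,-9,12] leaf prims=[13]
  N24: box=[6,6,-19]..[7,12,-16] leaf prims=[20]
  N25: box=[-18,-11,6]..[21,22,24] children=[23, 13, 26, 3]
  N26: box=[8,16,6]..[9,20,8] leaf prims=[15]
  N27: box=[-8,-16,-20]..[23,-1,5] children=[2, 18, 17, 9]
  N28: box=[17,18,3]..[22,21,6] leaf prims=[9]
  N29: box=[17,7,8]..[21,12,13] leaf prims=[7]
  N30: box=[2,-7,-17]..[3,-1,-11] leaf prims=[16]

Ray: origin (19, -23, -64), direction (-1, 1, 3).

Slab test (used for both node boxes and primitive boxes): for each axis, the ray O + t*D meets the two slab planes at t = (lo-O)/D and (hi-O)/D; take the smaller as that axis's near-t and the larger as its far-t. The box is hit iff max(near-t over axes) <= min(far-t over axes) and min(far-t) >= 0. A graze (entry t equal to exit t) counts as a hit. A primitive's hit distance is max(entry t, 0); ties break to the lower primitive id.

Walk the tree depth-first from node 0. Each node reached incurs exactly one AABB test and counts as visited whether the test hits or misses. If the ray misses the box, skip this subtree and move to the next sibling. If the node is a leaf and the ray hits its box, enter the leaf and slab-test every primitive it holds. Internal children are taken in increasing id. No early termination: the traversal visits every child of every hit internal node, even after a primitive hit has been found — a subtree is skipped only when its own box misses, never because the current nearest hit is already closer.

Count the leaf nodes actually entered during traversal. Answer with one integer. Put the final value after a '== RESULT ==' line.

Trace the traversal:
N0 x:[-4,37] y:[5,45] z:[44/3,88/3] -> hit [44/3,88/3], descend [4, 10, 25, 27]
  N4 x:[0,21] y:[5,16] z:[71/3,29] -> miss, prune
  N10 x:[-3,32] y:[19,44] z:[15,70/3] -> hit [19,70/3], descend [14, 15, 20, 24]
    N14 x:[5,11] y:[35,38] z:[50/3,17] -> miss, prune
    N15 x:[-3,4] y:[36,44] z:[49/3,70/3] -> miss, prune
    N20 x:[31,32] y:[19,25] z:[59/3,61/3] -> miss, prune
    N24 x:[12,13] y:[29,35] z:[15,16] -> miss, prune
  N25 x:[-2,37] y:[12,45] z:[70/3,88/3] -> hit [70/3,88/3], descend [3, 13, 23, 26]
    N3 x:[-2,9] y:[28,35] z:[24,88/3] -> miss, prune
    N13 x:[10,37] y:[18,45] z:[73/3,28] -> hit [73/3,28], descend [5, 21]
      N5 x:[31,37] y:[18,24] z:[82/3,28] -> miss, prune
      N21 x:[10,16] y:[40,45] z:[73/3,76/3] -> miss, prune
    N23 x:[12,15] y:[12,14] z:[74/3,76/3] -> miss, prune
    N26 x:[10,11] y:[39,43] z:[70/3,24] -> miss, prune
  N27 x:[-4,27] y:[7,22] z:[44/3,23] -> hit [44/3,22], descend [2, 9, 17, 18]
    N2 x:[20,25] y:[7,9] z:[44/3,50/3] -> miss, prune
    N9 x:[-4,17] y:[12,22] z:[47/3,23] -> hit [47/3,17], descend [6, 30]
      N6 x:[-4,1] y:[12,15] z:[68/3,23] -> miss, prune
      N30 x:[16,17] y:[16,22] z:[47/3,53/3] -> hit [16,17] leaf, test {P16@t=16}
    N17 x:[17,19] y:[15,21] z:[15,16] -> miss, prune
    N18 x:[26,27] y:[10,12] z:[50/3,53/3] -> miss, prune

Summary -> nodes [0, 4, 10, 14, 15, 20, 24, 25, 3, 13, 5, 21, 23, 26, 27, 2, 9, 6, 30, 17, 18]; box-tests=21; leaf-entries=1; first=P16

== RESULT ==
1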